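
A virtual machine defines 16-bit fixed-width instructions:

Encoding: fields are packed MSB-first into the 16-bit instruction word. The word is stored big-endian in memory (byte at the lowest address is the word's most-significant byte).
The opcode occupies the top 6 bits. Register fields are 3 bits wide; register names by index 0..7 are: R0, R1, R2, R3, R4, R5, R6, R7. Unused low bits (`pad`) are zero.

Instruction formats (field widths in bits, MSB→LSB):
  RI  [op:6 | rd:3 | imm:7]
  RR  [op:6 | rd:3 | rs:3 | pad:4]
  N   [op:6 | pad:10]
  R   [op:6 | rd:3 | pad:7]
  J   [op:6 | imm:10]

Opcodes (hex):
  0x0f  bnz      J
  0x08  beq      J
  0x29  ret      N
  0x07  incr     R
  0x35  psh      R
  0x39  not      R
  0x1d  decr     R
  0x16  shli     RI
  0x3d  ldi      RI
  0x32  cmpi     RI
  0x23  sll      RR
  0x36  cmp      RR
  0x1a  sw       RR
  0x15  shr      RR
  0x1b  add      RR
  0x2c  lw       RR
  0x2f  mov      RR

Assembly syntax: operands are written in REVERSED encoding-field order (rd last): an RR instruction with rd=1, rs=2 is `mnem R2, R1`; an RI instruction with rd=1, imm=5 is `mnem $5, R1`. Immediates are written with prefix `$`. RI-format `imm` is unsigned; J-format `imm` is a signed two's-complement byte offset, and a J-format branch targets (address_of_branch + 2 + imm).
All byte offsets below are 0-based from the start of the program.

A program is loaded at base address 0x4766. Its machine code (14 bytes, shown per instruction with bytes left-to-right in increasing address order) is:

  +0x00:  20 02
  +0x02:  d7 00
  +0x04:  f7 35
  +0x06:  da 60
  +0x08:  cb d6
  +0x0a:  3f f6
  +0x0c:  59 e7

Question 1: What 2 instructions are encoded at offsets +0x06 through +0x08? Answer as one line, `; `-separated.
[06] da 60 → 0xda60
  top 6b → 0x36 → cmp [RR]
  [9:7] rd=4 = R4
  [6:4] rs=6 = R6
[08] cb d6 → 0xcbd6
  top 6b → 0x32 → cmpi [RI]
  [9:7] rd=7 = R7
  [6:0] imm=86 = $86

cmp R6, R4; cmpi $86, R7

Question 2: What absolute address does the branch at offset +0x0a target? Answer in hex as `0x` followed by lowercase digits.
@+0a  big-endian(3f f6) = 0x3ff6
  top 6b → 0xf → bnz [J]
  [9:0] imm=1014 (s10→-10) = $-10
  target = base 0x4766 + off 0x0a + 2 + imm -10 = 0x4768

0x4768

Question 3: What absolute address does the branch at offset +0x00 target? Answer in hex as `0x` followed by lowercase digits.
0x476a

[00] 20 02 → 0x2002
  opcode bits[15:10]=0x8: beq/J
  imm: (w>>0)&0x3ff=0x2 → $2
  target = base 0x4766 + off 0x00 + 2 + imm 2 = 0x476a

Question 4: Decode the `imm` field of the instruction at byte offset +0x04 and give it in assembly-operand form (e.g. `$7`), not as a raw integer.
off 0x04: read f7 35 as big → 0xf735
  opcode bits[15:10]=0x3d: ldi/RI
  rd@[9:7]=0x6 ⇒ R6
  imm@[6:0]=0x35 ⇒ $53

$53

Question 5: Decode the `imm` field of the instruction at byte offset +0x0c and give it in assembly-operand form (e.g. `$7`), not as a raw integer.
$103

[0c] 59 e7 → 0x59e7
  top 6b → 0x16 → shli [RI]
  [9:7] rd=3 = R3
  [6:0] imm=103 = $103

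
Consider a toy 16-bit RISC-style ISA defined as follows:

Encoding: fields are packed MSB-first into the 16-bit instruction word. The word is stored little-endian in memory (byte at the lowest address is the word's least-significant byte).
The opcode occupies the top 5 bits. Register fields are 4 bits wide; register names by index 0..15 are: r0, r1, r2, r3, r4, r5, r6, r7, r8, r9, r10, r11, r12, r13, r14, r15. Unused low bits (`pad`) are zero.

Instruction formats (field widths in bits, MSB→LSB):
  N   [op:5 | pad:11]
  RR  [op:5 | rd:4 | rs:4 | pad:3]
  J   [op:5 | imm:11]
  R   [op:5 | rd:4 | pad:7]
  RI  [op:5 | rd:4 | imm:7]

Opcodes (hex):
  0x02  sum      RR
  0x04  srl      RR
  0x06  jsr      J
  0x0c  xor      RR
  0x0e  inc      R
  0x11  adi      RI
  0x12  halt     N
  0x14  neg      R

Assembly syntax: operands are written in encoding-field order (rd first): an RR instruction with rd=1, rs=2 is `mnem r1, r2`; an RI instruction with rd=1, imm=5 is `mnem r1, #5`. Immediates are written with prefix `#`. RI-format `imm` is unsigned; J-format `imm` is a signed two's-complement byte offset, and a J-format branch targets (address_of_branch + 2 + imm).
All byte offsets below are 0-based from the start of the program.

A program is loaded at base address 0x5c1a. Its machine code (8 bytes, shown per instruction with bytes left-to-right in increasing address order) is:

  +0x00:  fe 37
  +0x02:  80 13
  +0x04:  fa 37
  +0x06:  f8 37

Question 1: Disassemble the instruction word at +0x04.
+0x04: fa 37 ⇒ word 0x37fa (little)
  opcode bits[15:11]=0x6: jsr/J
  imm: (w>>0)&0x7ff=0x7fa (s11→-6) → #-6

jsr #-6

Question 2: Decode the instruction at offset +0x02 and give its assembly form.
@+02  little-endian(80 13) = 0x1380
  op=0x1380>>11=0x2 ⇒ sum (RR)
  rd: (w>>7)&0xf=0x7 → r7
  rs: (w>>3)&0xf=0x0 → r0

sum r7, r0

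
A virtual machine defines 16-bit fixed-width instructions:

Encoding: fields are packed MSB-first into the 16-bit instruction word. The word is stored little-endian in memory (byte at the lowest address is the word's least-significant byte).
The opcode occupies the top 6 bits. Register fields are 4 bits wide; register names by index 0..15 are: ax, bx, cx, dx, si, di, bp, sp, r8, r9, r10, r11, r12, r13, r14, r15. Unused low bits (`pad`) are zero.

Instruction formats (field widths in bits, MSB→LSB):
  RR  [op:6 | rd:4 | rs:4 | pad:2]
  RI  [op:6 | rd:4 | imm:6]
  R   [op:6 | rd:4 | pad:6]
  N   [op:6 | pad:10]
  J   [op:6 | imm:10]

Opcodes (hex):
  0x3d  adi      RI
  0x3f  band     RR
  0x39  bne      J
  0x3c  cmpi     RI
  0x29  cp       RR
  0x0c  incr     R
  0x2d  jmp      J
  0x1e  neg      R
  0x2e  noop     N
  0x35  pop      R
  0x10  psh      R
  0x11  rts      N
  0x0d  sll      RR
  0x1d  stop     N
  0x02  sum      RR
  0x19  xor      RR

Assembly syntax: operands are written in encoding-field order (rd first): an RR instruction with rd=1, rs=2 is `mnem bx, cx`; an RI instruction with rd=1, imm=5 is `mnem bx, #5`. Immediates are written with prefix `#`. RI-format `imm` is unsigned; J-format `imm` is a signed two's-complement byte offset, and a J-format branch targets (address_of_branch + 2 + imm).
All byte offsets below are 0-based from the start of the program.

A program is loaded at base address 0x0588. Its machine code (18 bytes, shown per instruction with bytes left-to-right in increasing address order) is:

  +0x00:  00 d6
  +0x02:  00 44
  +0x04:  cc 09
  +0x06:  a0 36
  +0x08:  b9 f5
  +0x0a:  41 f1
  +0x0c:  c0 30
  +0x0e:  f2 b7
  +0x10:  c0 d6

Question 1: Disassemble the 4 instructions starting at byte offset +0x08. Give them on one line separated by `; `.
adi bp, #57; cmpi di, #1; incr dx; jmp #-14

[08] b9 f5 → 0xf5b9
  top 6b → 0x3d → adi [RI]
  rd: (w>>6)&0xf=0x6 → bp
  imm: (w>>0)&0x3f=0x39 → #57
[0a] 41 f1 → 0xf141
  top 6b → 0x3c → cmpi [RI]
  rd: (w>>6)&0xf=0x5 → di
  imm: (w>>0)&0x3f=0x1 → #1
[0c] c0 30 → 0x30c0
  top 6b → 0xc → incr [R]
  rd: (w>>6)&0xf=0x3 → dx
[0e] f2 b7 → 0xb7f2
  top 6b → 0x2d → jmp [J]
  imm: (w>>0)&0x3ff=0x3f2 (s10→-14) → #-14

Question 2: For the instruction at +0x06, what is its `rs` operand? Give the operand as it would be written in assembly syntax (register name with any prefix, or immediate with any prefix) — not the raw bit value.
@+06  little-endian(a0 36) = 0x36a0
  op=0x36a0>>10=0xd ⇒ sll (RR)
  rd@[9:6]=0xa ⇒ r10
  rs@[5:2]=0x8 ⇒ r8

r8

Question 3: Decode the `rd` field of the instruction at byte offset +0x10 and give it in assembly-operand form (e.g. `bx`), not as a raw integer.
@+10  little-endian(c0 d6) = 0xd6c0
  op=0xd6c0>>10=0x35 ⇒ pop (R)
  rd@[9:6]=0xb ⇒ r11

r11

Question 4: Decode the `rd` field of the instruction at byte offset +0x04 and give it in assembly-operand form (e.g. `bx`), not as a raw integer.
sp

off 0x04: read cc 09 as little → 0x09cc
  top 6b → 0x2 → sum [RR]
  rd: (w>>6)&0xf=0x7 → sp
  rs: (w>>2)&0xf=0x3 → dx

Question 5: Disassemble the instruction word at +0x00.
pop r8

[00] 00 d6 → 0xd600
  opcode bits[15:10]=0x35: pop/R
  [9:6] rd=8 = r8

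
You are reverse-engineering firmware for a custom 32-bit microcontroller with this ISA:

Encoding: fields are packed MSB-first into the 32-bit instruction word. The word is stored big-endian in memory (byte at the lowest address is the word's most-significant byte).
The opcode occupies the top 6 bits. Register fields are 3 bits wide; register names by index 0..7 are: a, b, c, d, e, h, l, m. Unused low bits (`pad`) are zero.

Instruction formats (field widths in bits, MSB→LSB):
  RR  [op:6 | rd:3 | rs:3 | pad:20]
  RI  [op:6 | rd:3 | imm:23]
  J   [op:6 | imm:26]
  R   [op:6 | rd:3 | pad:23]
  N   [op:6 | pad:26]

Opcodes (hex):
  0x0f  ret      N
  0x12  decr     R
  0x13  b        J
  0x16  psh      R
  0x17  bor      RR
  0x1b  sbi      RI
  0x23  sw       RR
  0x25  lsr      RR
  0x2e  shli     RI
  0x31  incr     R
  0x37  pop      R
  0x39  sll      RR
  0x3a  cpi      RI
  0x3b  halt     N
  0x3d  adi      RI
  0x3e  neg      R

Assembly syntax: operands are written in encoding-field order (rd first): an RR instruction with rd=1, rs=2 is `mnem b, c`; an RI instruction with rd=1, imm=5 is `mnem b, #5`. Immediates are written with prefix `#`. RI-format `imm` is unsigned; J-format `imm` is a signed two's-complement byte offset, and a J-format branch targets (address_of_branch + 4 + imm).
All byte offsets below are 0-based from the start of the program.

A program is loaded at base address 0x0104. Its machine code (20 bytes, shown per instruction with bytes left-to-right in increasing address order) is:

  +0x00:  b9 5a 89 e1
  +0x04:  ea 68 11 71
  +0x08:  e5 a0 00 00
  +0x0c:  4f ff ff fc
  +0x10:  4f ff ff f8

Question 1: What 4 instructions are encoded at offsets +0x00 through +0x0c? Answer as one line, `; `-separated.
shli c, #5933537; cpi e, #6820209; sll d, c; b #-4

+0x00: b9 5a 89 e1 ⇒ word 0xb95a89e1 (big)
  top 6b → 0x2e → shli [RI]
  rd: (w>>23)&0x7=0x2 → c
  imm: (w>>0)&0x7fffff=0x5a89e1 → #5933537
+0x04: ea 68 11 71 ⇒ word 0xea681171 (big)
  top 6b → 0x3a → cpi [RI]
  rd: (w>>23)&0x7=0x4 → e
  imm: (w>>0)&0x7fffff=0x681171 → #6820209
+0x08: e5 a0 00 00 ⇒ word 0xe5a00000 (big)
  top 6b → 0x39 → sll [RR]
  rd: (w>>23)&0x7=0x3 → d
  rs: (w>>20)&0x7=0x2 → c
+0x0c: 4f ff ff fc ⇒ word 0x4ffffffc (big)
  top 6b → 0x13 → b [J]
  imm: (w>>0)&0x3ffffff=0x3fffffc (s26→-4) → #-4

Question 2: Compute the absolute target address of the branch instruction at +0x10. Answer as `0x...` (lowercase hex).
+0x10: 4f ff ff f8 ⇒ word 0x4ffffff8 (big)
  op=0x4ffffff8>>26=0x13 ⇒ b (J)
  [25:0] imm=67108856 (s26→-8) = #-8
  target = base 0x0104 + off 0x10 + 4 + imm -8 = 0x0110

0x0110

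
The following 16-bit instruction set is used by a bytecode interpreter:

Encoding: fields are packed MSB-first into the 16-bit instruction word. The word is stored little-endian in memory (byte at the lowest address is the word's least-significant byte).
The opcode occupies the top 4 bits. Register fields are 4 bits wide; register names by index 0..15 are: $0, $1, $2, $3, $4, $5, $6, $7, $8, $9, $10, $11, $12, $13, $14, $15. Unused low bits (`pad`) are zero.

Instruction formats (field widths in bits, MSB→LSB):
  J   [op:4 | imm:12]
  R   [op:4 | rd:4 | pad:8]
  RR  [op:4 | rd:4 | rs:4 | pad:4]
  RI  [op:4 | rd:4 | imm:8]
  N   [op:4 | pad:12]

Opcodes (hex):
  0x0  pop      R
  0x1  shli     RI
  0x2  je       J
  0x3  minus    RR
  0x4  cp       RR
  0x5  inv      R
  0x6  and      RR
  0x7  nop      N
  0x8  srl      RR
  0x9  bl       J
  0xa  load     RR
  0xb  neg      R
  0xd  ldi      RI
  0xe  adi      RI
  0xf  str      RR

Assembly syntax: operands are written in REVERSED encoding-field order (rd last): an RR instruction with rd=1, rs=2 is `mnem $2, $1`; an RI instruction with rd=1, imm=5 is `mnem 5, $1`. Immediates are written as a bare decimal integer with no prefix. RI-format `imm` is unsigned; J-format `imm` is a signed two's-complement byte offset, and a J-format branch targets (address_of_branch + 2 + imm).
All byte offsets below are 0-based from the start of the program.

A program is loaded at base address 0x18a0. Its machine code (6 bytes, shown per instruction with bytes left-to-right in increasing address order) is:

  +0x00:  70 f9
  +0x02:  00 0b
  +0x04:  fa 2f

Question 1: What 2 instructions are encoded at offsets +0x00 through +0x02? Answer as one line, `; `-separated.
off 0x00: read 70 f9 as little → 0xf970
  op=0xf970>>12=0xf ⇒ str (RR)
  rd: (w>>8)&0xf=0x9 → $9
  rs: (w>>4)&0xf=0x7 → $7
off 0x02: read 00 0b as little → 0x0b00
  op=0x0b00>>12=0x0 ⇒ pop (R)
  rd: (w>>8)&0xf=0xb → $11

str $7, $9; pop $11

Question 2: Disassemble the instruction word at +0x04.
off 0x04: read fa 2f as little → 0x2ffa
  op=0x2ffa>>12=0x2 ⇒ je (J)
  [11:0] imm=4090 (s12→-6) = -6

je -6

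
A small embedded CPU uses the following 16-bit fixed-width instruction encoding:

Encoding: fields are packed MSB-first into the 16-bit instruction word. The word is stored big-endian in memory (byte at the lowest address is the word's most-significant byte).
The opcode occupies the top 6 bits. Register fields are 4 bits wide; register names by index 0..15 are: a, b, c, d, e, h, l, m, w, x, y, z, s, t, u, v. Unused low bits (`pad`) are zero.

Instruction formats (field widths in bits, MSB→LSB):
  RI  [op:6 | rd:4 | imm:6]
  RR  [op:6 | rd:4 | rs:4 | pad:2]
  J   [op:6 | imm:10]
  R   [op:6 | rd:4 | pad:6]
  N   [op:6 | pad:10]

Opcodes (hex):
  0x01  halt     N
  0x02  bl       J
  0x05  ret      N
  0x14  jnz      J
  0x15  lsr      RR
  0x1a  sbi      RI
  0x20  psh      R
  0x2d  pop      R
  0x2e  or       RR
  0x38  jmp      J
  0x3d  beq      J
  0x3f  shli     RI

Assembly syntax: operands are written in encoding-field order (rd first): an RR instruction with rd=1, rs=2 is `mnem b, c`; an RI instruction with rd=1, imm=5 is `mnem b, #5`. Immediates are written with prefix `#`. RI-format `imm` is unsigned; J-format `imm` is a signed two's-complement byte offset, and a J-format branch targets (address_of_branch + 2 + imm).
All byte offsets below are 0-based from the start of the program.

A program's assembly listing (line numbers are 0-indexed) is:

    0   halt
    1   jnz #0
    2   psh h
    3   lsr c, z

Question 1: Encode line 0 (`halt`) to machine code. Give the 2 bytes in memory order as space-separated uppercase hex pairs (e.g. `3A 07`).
04 00

L0: halt op=0x1:6|pad=0:10 ⇒ 0x0400 ⇒ big 04 00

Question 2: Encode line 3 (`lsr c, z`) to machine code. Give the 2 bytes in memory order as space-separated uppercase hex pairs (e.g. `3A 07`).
54 AC

line 3 (lsr): pack op=0x15:6|rd=2:4|rs=11:4|pad=0:2 = 0x54ac; big→ 54 ac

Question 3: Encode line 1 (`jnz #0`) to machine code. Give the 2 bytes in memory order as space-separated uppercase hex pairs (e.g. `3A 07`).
line 1 (jnz): pack op=0x14:6|imm=0:10 = 0x5000; big→ 50 00

50 00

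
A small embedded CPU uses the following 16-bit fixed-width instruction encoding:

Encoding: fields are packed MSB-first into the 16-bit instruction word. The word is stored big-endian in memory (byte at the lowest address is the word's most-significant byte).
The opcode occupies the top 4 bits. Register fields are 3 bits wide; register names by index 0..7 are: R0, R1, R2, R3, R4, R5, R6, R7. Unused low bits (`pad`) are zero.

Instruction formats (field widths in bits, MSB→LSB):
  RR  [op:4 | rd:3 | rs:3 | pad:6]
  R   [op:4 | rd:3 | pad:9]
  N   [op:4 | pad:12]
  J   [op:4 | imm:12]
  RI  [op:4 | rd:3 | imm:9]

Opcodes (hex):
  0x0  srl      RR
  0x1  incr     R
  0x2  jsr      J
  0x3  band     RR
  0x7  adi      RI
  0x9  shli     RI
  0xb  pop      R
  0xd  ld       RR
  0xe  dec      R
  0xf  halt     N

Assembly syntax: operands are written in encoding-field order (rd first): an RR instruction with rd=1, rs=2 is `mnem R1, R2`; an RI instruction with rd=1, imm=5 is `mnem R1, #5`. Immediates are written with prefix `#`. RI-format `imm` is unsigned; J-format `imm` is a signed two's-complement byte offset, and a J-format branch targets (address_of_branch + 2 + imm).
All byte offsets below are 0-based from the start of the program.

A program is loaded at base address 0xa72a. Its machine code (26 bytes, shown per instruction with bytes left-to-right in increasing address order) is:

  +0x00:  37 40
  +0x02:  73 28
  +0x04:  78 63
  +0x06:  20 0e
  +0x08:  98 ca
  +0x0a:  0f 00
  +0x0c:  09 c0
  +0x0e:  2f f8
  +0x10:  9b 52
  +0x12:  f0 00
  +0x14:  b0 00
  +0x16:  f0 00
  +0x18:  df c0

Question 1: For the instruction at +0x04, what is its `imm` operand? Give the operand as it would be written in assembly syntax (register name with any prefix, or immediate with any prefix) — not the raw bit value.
+0x04: 78 63 ⇒ word 0x7863 (big)
  op=0x7863>>12=0x7 ⇒ adi (RI)
  [11:9] rd=4 = R4
  [8:0] imm=99 = #99

#99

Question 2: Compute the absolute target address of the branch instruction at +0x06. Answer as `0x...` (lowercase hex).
off 0x06: read 20 0e as big → 0x200e
  top 4b → 0x2 → jsr [J]
  imm@[11:0]=0xe ⇒ #14
  target = base 0xa72a + off 0x06 + 2 + imm 14 = 0xa740

0xa740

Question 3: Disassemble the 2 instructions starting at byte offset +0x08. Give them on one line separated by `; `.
@+08  big-endian(98 ca) = 0x98ca
  top 4b → 0x9 → shli [RI]
  rd@[11:9]=0x4 ⇒ R4
  imm@[8:0]=0xca ⇒ #202
@+0a  big-endian(0f 00) = 0x0f00
  top 4b → 0x0 → srl [RR]
  rd@[11:9]=0x7 ⇒ R7
  rs@[8:6]=0x4 ⇒ R4

shli R4, #202; srl R7, R4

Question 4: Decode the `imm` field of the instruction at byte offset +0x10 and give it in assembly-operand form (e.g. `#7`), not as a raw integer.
#338

[10] 9b 52 → 0x9b52
  opcode bits[15:12]=0x9: shli/RI
  [11:9] rd=5 = R5
  [8:0] imm=338 = #338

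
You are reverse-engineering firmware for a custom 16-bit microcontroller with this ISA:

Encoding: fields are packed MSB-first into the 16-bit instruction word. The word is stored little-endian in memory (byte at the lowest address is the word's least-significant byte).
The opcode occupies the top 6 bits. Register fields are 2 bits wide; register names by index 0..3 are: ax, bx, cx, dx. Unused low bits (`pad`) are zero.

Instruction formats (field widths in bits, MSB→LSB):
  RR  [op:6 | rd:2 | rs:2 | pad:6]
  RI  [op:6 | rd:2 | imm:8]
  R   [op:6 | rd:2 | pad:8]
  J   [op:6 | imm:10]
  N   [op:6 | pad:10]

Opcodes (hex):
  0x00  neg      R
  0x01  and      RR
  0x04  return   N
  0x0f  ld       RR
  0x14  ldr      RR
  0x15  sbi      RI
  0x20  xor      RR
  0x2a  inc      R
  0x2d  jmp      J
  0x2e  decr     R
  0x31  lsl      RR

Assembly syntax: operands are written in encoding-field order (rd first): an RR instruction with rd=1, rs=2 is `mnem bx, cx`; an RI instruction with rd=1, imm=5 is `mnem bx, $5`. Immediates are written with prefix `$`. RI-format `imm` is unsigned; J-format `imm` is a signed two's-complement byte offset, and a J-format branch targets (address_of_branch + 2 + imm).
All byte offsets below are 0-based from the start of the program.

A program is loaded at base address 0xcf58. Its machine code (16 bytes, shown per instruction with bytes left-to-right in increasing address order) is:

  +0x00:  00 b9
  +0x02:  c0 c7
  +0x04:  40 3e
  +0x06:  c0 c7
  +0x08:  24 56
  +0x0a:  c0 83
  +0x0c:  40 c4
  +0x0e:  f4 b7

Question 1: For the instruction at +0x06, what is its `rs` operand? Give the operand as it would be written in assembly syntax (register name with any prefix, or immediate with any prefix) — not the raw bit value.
dx

@+06  little-endian(c0 c7) = 0xc7c0
  top 6b → 0x31 → lsl [RR]
  [9:8] rd=3 = dx
  [7:6] rs=3 = dx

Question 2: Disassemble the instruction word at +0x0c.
lsl ax, bx

@+0c  little-endian(40 c4) = 0xc440
  opcode bits[15:10]=0x31: lsl/RR
  [9:8] rd=0 = ax
  [7:6] rs=1 = bx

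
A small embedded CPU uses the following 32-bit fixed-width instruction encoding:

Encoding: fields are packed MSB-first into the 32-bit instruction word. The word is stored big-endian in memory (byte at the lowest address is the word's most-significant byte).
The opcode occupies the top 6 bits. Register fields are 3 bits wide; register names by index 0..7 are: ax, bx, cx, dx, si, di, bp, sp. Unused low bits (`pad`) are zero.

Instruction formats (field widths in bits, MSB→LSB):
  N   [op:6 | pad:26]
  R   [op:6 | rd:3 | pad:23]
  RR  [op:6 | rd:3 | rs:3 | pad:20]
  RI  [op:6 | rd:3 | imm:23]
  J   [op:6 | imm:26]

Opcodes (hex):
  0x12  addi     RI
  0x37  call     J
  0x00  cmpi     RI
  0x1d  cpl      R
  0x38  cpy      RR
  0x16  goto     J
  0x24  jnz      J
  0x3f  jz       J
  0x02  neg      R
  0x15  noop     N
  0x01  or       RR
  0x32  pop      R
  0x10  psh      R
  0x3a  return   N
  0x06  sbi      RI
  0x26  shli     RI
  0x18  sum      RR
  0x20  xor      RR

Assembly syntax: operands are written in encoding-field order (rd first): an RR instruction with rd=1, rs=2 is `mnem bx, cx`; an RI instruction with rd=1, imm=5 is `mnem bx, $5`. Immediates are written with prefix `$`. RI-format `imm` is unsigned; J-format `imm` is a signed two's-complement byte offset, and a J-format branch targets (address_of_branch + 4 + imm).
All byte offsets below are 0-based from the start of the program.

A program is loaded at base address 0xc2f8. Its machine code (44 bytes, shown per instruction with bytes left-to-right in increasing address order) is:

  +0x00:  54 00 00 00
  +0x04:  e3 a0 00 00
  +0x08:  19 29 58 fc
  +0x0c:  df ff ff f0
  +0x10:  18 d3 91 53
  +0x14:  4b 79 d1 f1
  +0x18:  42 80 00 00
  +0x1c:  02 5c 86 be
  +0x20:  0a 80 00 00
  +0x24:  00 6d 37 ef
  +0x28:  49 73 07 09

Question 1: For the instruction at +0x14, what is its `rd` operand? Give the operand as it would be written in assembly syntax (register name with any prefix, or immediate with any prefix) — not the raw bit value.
[14] 4b 79 d1 f1 → 0x4b79d1f1
  opcode bits[31:26]=0x12: addi/RI
  rd: (w>>23)&0x7=0x6 → bp
  imm: (w>>0)&0x7fffff=0x79d1f1 → $7983601

bp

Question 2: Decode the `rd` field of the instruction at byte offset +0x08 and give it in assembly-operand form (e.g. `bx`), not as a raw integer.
+0x08: 19 29 58 fc ⇒ word 0x192958fc (big)
  opcode bits[31:26]=0x6: sbi/RI
  rd: (w>>23)&0x7=0x2 → cx
  imm: (w>>0)&0x7fffff=0x2958fc → $2709756

cx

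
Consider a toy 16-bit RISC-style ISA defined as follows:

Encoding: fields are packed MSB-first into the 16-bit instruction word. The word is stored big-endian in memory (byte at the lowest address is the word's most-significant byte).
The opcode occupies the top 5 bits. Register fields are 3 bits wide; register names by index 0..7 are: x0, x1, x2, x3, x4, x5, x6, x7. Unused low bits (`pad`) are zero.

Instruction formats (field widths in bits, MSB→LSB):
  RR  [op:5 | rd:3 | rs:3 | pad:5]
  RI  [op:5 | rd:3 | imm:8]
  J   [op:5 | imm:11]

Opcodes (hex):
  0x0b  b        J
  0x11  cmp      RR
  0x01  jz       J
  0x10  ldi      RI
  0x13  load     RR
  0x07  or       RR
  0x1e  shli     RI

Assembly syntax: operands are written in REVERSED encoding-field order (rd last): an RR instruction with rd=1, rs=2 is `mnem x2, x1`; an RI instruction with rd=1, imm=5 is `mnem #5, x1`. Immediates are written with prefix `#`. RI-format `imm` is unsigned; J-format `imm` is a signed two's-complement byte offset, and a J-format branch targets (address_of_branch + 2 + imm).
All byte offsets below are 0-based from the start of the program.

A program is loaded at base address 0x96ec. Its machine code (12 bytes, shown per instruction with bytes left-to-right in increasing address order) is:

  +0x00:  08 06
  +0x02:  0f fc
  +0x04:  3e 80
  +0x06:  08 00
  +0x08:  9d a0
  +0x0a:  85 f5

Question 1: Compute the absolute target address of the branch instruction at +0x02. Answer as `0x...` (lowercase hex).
[02] 0f fc → 0x0ffc
  top 5b → 0x1 → jz [J]
  imm@[10:0]=0x7fc (s11→-4) ⇒ #-4
  target = base 0x96ec + off 0x02 + 2 + imm -4 = 0x96ec

0x96ec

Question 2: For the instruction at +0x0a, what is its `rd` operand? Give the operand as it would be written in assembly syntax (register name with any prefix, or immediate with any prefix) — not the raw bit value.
x5

[0a] 85 f5 → 0x85f5
  opcode bits[15:11]=0x10: ldi/RI
  rd@[10:8]=0x5 ⇒ x5
  imm@[7:0]=0xf5 ⇒ #245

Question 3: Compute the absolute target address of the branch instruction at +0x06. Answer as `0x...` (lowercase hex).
off 0x06: read 08 00 as big → 0x0800
  opcode bits[15:11]=0x1: jz/J
  [10:0] imm=0 = #0
  target = base 0x96ec + off 0x06 + 2 + imm 0 = 0x96f4

0x96f4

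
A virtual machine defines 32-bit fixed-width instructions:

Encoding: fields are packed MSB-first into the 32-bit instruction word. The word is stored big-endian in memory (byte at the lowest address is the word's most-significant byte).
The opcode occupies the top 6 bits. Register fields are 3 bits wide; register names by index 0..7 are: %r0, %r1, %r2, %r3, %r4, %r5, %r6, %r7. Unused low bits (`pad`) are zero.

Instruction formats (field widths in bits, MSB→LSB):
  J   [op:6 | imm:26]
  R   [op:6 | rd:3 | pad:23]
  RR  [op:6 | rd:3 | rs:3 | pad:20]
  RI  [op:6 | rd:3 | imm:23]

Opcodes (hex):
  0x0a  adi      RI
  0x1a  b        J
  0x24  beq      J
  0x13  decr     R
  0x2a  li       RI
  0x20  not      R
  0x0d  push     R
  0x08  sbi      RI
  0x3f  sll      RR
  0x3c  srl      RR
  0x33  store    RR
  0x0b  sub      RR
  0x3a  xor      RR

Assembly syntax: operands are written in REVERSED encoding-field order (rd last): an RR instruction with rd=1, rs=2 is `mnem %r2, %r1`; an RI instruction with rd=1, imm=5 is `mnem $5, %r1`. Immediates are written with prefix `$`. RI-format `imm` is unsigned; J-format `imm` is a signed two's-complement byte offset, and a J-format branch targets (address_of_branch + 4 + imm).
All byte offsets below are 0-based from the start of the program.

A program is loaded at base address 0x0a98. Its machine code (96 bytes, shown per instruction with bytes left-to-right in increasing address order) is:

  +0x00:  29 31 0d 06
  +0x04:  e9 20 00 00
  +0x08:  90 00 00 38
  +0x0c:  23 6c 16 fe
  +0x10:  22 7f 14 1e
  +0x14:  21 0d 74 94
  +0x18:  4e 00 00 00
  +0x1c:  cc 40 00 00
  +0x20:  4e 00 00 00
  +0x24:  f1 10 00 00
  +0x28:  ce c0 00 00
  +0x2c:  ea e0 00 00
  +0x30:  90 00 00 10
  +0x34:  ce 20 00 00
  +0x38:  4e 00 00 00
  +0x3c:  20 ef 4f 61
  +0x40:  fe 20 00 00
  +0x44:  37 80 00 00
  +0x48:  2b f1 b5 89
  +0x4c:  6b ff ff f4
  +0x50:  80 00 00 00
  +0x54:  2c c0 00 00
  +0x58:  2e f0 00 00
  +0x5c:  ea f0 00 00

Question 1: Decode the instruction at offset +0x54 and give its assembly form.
sub %r4, %r1

@+54  big-endian(2c c0 00 00) = 0x2cc00000
  top 6b → 0xb → sub [RR]
  rd@[25:23]=0x1 ⇒ %r1
  rs@[22:20]=0x4 ⇒ %r4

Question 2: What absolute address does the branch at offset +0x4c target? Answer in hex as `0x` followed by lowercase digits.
0x0adc

[4c] 6b ff ff f4 → 0x6bfffff4
  op=0x6bfffff4>>26=0x1a ⇒ b (J)
  imm: (w>>0)&0x3ffffff=0x3fffff4 (s26→-12) → $-12
  target = base 0x0a98 + off 0x4c + 4 + imm -12 = 0x0adc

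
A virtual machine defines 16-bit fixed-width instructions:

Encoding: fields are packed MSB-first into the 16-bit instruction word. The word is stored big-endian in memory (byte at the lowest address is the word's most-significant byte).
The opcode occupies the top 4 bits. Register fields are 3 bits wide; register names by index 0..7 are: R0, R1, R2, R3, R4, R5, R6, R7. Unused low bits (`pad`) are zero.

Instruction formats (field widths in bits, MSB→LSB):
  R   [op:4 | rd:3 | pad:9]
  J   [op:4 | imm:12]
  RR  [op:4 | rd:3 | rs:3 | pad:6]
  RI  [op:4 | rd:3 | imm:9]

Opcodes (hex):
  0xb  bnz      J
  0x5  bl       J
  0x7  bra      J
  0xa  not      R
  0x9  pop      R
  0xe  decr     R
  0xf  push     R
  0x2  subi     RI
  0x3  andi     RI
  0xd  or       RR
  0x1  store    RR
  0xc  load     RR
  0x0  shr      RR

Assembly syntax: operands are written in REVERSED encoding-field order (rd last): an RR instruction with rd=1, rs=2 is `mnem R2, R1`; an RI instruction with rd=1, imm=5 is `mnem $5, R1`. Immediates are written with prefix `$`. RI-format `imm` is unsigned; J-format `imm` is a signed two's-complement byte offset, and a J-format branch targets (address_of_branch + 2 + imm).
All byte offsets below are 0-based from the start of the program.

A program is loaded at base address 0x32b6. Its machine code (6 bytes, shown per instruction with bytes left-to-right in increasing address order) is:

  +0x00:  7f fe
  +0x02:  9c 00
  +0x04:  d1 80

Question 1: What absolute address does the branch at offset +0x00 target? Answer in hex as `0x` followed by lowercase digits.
0x32b6

[00] 7f fe → 0x7ffe
  top 4b → 0x7 → bra [J]
  [11:0] imm=4094 (s12→-2) = $-2
  target = base 0x32b6 + off 0x00 + 2 + imm -2 = 0x32b6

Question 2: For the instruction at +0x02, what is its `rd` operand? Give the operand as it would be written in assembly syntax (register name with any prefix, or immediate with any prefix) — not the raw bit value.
R6

[02] 9c 00 → 0x9c00
  op=0x9c00>>12=0x9 ⇒ pop (R)
  rd: (w>>9)&0x7=0x6 → R6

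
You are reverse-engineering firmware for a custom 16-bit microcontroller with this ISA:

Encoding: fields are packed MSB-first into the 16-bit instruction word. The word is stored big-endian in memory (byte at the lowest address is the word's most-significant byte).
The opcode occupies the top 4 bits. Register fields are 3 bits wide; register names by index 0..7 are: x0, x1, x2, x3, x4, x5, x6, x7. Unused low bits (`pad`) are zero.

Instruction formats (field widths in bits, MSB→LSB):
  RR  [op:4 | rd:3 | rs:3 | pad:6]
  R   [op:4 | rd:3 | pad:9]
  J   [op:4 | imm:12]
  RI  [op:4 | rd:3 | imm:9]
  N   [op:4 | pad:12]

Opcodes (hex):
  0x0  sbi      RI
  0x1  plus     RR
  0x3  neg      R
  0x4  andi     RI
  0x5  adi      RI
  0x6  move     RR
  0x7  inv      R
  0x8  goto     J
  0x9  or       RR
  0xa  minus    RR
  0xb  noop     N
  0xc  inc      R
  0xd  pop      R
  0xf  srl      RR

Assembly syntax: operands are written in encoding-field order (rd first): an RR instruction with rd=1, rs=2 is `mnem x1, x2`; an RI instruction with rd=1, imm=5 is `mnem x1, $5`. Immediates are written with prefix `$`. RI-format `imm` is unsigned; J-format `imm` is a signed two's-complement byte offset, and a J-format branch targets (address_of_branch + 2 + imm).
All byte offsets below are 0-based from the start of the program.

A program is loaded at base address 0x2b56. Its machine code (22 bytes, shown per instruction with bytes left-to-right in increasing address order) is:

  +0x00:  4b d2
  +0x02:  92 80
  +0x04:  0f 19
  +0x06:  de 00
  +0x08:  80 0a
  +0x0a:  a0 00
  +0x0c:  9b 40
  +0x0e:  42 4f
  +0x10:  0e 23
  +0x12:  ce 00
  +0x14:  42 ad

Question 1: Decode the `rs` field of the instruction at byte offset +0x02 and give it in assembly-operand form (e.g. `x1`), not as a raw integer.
[02] 92 80 → 0x9280
  top 4b → 0x9 → or [RR]
  [11:9] rd=1 = x1
  [8:6] rs=2 = x2

x2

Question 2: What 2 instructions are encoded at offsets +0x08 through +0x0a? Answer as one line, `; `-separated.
@+08  big-endian(80 0a) = 0x800a
  top 4b → 0x8 → goto [J]
  [11:0] imm=10 = $10
@+0a  big-endian(a0 00) = 0xa000
  top 4b → 0xa → minus [RR]
  [11:9] rd=0 = x0
  [8:6] rs=0 = x0

goto $10; minus x0, x0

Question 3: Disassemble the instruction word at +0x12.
[12] ce 00 → 0xce00
  top 4b → 0xc → inc [R]
  rd: (w>>9)&0x7=0x7 → x7

inc x7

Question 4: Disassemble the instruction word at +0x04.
sbi x7, $281

[04] 0f 19 → 0x0f19
  top 4b → 0x0 → sbi [RI]
  rd: (w>>9)&0x7=0x7 → x7
  imm: (w>>0)&0x1ff=0x119 → $281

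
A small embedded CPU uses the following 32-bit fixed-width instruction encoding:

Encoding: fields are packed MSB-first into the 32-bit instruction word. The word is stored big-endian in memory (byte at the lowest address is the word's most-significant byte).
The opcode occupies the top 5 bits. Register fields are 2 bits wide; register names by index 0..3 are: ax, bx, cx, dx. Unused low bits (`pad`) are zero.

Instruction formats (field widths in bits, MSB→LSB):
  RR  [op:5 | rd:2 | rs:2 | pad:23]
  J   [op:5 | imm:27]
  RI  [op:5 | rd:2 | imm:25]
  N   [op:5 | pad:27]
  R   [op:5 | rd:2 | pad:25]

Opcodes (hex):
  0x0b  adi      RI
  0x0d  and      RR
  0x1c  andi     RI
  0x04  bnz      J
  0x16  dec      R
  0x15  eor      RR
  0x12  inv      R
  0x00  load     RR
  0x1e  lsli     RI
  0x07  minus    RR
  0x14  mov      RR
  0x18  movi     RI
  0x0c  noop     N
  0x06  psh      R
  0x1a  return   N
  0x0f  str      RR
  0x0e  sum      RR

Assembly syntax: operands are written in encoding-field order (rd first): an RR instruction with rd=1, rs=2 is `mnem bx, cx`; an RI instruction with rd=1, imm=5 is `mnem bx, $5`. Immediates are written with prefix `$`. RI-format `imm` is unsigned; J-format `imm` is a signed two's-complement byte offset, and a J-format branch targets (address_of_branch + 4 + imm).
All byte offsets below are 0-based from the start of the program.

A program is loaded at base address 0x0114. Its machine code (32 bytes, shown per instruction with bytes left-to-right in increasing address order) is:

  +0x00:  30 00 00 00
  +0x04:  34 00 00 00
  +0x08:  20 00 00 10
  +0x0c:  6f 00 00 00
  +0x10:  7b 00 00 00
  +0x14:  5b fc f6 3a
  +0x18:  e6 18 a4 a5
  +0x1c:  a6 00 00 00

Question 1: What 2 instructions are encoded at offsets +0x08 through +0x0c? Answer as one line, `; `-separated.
@+08  big-endian(20 00 00 10) = 0x20000010
  op=0x20000010>>27=0x4 ⇒ bnz (J)
  [26:0] imm=16 = $16
@+0c  big-endian(6f 00 00 00) = 0x6f000000
  op=0x6f000000>>27=0xd ⇒ and (RR)
  [26:25] rd=3 = dx
  [24:23] rs=2 = cx

bnz $16; and dx, cx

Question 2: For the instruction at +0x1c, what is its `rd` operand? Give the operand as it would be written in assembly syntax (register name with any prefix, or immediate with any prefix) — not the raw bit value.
dx

off 0x1c: read a6 00 00 00 as big → 0xa6000000
  op=0xa6000000>>27=0x14 ⇒ mov (RR)
  rd@[26:25]=0x3 ⇒ dx
  rs@[24:23]=0x0 ⇒ ax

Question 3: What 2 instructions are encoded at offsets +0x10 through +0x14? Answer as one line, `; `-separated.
@+10  big-endian(7b 00 00 00) = 0x7b000000
  top 5b → 0xf → str [RR]
  rd: (w>>25)&0x3=0x1 → bx
  rs: (w>>23)&0x3=0x2 → cx
@+14  big-endian(5b fc f6 3a) = 0x5bfcf63a
  top 5b → 0xb → adi [RI]
  rd: (w>>25)&0x3=0x1 → bx
  imm: (w>>0)&0x1ffffff=0x1fcf63a → $33355322

str bx, cx; adi bx, $33355322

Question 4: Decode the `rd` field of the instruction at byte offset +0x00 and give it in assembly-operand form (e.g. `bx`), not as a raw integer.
ax

off 0x00: read 30 00 00 00 as big → 0x30000000
  top 5b → 0x6 → psh [R]
  rd@[26:25]=0x0 ⇒ ax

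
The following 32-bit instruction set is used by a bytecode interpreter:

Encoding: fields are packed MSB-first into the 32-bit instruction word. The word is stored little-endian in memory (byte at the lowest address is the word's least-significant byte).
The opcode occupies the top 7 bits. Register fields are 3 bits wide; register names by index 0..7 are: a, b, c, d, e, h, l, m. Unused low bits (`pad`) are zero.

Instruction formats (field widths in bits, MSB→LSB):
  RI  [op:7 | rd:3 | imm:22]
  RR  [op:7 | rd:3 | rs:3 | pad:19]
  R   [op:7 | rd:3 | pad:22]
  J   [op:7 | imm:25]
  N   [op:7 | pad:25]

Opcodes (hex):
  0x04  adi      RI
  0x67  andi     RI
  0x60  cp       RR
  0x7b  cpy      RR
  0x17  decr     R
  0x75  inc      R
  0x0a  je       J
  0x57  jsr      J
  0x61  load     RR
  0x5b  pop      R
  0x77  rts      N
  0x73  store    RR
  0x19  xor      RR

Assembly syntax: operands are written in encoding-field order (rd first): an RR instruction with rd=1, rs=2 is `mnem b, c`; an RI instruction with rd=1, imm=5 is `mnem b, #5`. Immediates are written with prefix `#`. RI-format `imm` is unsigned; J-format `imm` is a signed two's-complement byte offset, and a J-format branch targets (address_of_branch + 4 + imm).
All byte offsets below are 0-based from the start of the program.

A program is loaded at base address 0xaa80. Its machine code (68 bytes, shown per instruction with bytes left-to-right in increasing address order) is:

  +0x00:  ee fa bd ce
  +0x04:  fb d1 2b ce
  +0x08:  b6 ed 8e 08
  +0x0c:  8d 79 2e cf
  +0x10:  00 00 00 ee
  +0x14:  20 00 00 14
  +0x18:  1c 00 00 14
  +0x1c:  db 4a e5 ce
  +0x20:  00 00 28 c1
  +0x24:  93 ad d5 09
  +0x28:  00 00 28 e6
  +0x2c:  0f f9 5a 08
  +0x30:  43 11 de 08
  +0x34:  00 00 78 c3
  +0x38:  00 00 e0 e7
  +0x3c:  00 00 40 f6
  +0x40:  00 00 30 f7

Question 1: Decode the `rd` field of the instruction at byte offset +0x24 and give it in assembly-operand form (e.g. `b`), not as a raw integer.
m

off 0x24: read 93 ad d5 09 as little → 0x09d5ad93
  opcode bits[31:25]=0x4: adi/RI
  rd: (w>>22)&0x7=0x7 → m
  imm: (w>>0)&0x3fffff=0x15ad93 → #1420691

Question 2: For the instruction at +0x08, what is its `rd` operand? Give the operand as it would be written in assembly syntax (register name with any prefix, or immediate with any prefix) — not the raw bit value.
+0x08: b6 ed 8e 08 ⇒ word 0x088eedb6 (little)
  opcode bits[31:25]=0x4: adi/RI
  rd@[24:22]=0x2 ⇒ c
  imm@[21:0]=0xeedb6 ⇒ #978358

c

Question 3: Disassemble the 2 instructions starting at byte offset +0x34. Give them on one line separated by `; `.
@+34  little-endian(00 00 78 c3) = 0xc3780000
  top 7b → 0x61 → load [RR]
  rd@[24:22]=0x5 ⇒ h
  rs@[21:19]=0x7 ⇒ m
@+38  little-endian(00 00 e0 e7) = 0xe7e00000
  top 7b → 0x73 → store [RR]
  rd@[24:22]=0x7 ⇒ m
  rs@[21:19]=0x4 ⇒ e

load h, m; store m, e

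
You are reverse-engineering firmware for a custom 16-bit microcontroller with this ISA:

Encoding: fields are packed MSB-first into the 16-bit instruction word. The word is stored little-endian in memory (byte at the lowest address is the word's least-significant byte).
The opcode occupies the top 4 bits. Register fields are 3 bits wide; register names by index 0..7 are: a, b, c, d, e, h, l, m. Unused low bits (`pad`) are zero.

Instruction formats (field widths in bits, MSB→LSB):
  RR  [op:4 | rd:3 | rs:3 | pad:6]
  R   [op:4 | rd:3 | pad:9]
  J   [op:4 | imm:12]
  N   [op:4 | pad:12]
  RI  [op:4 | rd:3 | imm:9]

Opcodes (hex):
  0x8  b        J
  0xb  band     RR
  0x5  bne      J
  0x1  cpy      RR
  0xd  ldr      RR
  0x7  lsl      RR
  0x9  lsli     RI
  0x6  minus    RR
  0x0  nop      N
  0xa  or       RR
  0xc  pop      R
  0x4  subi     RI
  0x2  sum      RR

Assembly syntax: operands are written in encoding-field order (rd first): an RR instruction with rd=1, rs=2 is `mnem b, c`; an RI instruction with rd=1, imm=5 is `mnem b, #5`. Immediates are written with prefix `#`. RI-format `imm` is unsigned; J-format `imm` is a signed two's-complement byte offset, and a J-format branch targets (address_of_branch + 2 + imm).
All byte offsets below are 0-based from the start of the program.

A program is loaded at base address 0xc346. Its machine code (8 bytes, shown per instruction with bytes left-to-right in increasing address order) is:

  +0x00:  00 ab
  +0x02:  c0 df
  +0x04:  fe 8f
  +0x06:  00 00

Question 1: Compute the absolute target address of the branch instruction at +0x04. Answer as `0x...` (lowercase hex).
off 0x04: read fe 8f as little → 0x8ffe
  top 4b → 0x8 → b [J]
  imm@[11:0]=0xffe (s12→-2) ⇒ #-2
  target = base 0xc346 + off 0x04 + 2 + imm -2 = 0xc34a

0xc34a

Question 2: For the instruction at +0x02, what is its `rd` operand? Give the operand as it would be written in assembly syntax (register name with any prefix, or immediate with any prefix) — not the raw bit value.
m

[02] c0 df → 0xdfc0
  opcode bits[15:12]=0xd: ldr/RR
  rd@[11:9]=0x7 ⇒ m
  rs@[8:6]=0x7 ⇒ m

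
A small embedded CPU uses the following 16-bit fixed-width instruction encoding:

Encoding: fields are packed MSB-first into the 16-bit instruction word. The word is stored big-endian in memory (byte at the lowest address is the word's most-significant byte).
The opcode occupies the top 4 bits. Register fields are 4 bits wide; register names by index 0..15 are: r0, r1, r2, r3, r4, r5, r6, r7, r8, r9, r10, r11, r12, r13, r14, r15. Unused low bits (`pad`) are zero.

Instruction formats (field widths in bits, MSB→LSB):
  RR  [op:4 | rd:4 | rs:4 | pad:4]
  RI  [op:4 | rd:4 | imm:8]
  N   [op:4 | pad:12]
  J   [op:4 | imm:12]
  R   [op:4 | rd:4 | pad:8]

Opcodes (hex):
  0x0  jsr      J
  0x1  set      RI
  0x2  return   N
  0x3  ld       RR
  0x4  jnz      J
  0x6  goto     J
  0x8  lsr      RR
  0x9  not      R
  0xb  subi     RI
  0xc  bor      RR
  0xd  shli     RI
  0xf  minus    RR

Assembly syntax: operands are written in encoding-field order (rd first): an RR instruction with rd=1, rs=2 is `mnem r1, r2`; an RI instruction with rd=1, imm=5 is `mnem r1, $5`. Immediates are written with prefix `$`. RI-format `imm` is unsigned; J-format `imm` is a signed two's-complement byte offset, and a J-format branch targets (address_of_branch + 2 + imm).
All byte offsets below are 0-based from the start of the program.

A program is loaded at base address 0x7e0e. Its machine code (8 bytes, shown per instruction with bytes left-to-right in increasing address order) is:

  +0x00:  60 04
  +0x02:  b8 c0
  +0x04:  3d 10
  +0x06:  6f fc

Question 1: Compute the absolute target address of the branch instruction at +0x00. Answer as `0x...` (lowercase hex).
0x7e14

[00] 60 04 → 0x6004
  op=0x6004>>12=0x6 ⇒ goto (J)
  [11:0] imm=4 = $4
  target = base 0x7e0e + off 0x00 + 2 + imm 4 = 0x7e14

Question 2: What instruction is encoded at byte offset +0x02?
off 0x02: read b8 c0 as big → 0xb8c0
  top 4b → 0xb → subi [RI]
  rd@[11:8]=0x8 ⇒ r8
  imm@[7:0]=0xc0 ⇒ $192

subi r8, $192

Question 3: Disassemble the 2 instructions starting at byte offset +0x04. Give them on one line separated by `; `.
@+04  big-endian(3d 10) = 0x3d10
  top 4b → 0x3 → ld [RR]
  rd: (w>>8)&0xf=0xd → r13
  rs: (w>>4)&0xf=0x1 → r1
@+06  big-endian(6f fc) = 0x6ffc
  top 4b → 0x6 → goto [J]
  imm: (w>>0)&0xfff=0xffc (s12→-4) → $-4

ld r13, r1; goto $-4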